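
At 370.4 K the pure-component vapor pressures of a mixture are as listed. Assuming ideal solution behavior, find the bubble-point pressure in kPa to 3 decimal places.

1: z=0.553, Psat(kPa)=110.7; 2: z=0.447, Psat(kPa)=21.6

Pbub = 70.872 kPa

At the bubble point ψ → 0, so ΣzᵢKᵢ = 1 with Kᵢ = Pᵢˢᵃᵗ/P ⇒ P = ΣzᵢPᵢˢᵃᵗ.
P = 0.553·110.7 + 0.447·21.6 = 70.872 kPa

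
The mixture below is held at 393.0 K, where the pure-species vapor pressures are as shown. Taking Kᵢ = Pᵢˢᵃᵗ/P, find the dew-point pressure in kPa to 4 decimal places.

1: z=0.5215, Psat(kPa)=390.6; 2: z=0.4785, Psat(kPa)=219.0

Pdew = 284.0863 kPa

At the dew point ψ → 1, so Σzᵢ/Kᵢ = 1 with Kᵢ = Pᵢˢᵃᵗ/P ⇒ 1/P = Σzᵢ/Pᵢˢᵃᵗ.
1/P = 0.5215/390.6 + 0.4785/219.0 = 0.0035201 ⇒ P = 284.0863 kPa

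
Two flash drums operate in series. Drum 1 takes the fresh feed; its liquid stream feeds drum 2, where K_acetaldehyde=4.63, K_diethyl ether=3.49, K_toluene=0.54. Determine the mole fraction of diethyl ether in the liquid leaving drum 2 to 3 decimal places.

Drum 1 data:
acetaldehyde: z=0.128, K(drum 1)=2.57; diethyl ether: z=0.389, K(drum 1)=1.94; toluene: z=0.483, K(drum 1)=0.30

Drum 1:
Rachford–Rice: g(ψ₁) = Σ zᵢ(Kᵢ−1)/(1+ψ₁(Kᵢ−1)) = 0.
Check two-phase: ΣzᵢKᵢ = 1.229 > 1 and Σzᵢ/Kᵢ = 1.860 > 1, so g(0) = 0.229 > 0 and g(1) = -0.860 < 0.
Iterate (Newton) starting at ψ₁ = 0.5:
  ψ₁ = 0.500: g = -0.1588, g' = -0.818 → ψ₁ = 0.306
  ψ₁ = 0.306: g = -0.0105, g' = -0.735 → ψ₁ = 0.292
Converged at ψ₁ = 0.292.
Drum-1 compositions:
  acetaldehyde: x = 0.088, y = 0.226
  diethyl ether: x = 0.305, y = 0.592
  toluene: x = 0.607, y = 0.182
Drum-2 feed = drum-1 liquid: z₂ = (0.0878, 0.3053, 0.6069).
Drum 2:
Material balance + equilibrium reduce to Σ zᵢ(Kᵢ−1)/(1+ψ₂(Kᵢ−1)) = 0.
Feasibility: ΣzᵢKᵢ = 1.800, Σzᵢ/Kᵢ = 1.230 — both > 1, two phases present.
Iterate (Newton) starting at ψ₂ = 0.68:
  ψ₂ = 0.680: g = -0.0321, g' = -0.629 → ψ₂ = 0.629
  ψ₂ = 0.629: g = 0.0005, g' = -0.649 → ψ₂ = 0.630
Converged at ψ₂ = 0.630.
  acetaldehyde: x = 0.027, y = 0.124
  diethyl ether: x = 0.119, y = 0.415
  toluene: x = 0.854, y = 0.461

x_diethyl ether (drum 2) = 0.119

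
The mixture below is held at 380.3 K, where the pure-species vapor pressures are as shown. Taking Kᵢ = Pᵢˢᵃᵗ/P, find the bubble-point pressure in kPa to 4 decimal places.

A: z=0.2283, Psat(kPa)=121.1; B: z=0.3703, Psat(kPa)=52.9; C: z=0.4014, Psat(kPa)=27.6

At the bubble point ψ → 0, so ΣzᵢKᵢ = 1 with Kᵢ = Pᵢˢᵃᵗ/P ⇒ P = ΣzᵢPᵢˢᵃᵗ.
P = 0.2283·121.1 + 0.3703·52.9 + 0.4014·27.6 = 58.3146 kPa

Pbub = 58.3146 kPa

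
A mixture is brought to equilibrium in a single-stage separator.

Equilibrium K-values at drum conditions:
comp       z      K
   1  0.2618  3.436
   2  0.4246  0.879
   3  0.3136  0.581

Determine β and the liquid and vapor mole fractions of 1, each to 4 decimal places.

Material balance + equilibrium reduce to Σ zᵢ(Kᵢ−1)/(1+β(Kᵢ−1)) = 0.
Feasibility: ΣzᵢKᵢ = 1.4550, Σzᵢ/Kᵢ = 1.0990 — both > 1, two phases present.
Newton–Raphson from β = 0.52:
  β = 0.5200: g = 0.05852, g' = -0.3994 → β = 0.6665
  β = 0.6665: g = 0.00488, g' = -0.3390 → β = 0.6809
  β = 0.6809: g = 0.00003, g' = -0.3349 → β = 0.6810
Converged at β = 0.6810.
Compositions from xᵢ = zᵢ/(1+β(Kᵢ−1)), yᵢ = Kᵢxᵢ:
  1: x = 0.0985, y = 0.3383
  2: x = 0.4627, y = 0.4067
  3: x = 0.4388, y = 0.2549

β = 0.6810, x_1 = 0.0985, y_1 = 0.3383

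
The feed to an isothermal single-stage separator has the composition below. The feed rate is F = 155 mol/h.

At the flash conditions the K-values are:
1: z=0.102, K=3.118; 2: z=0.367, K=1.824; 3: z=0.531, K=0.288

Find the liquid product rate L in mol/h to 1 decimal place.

L = 129.8 mol/h

Material balance + equilibrium reduce to Σ zᵢ(Kᵢ−1)/(1+ψ(Kᵢ−1)) = 0.
Feasibility: ΣzᵢKᵢ = 1.140, Σzᵢ/Kᵢ = 2.078 — both > 1, two phases present.
Newton iteration, ψ⁰ = 0.44:
  ψ = 0.440: g = -0.2168, g' = -0.828 → ψ = 0.178
  ψ = 0.178: g = -0.0124, g' = -0.784 → ψ = 0.162
Converged at ψ = 0.162.
Then V = ψ·F = 0.1623·155 = 25.2 mol/h and L = F − V = 129.8 mol/h.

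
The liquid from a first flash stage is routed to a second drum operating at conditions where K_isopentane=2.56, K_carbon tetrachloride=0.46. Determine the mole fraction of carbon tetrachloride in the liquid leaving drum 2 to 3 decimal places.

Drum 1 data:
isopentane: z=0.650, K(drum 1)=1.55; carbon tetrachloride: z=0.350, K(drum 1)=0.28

x_carbon tetrachloride (drum 2) = 0.743

Drum 1:
Rachford–Rice: g(ψ₁) = Σ zᵢ(Kᵢ−1)/(1+ψ₁(Kᵢ−1)) = 0.
Feasibility: ΣzᵢKᵢ = 1.106, Σzᵢ/Kᵢ = 1.669 — both > 1, two phases present.
Newton–Raphson from ψ₁ = 0.5:
  ψ₁ = 0.500: g = -0.1134, g' = -0.564 → ψ₁ = 0.299
  ψ₁ = 0.299: g = -0.0141, g' = -0.440 → ψ₁ = 0.267
  ψ₁ = 0.267: g = -0.0002, g' = -0.428 → ψ₁ = 0.266
Converged at ψ₁ = 0.266.
Drum-1 compositions:
  isopentane: x = 0.567, y = 0.879
  carbon tetrachloride: x = 0.433, y = 0.121
Drum-2 feed = drum-1 liquid: z₂ = (0.5669, 0.4331).
Drum 2:
Newton–Raphson from ψ₂ = 0.5:
  ψ₂ = 0.500: g = 0.1765, g' = -0.672 → ψ₂ = 0.762
  ψ₂ = 0.762: g = 0.0064, g' = -0.653 → ψ₂ = 0.772
Converged at ψ₂ = 0.772.
  isopentane: x = 0.257, y = 0.658
  carbon tetrachloride: x = 0.743, y = 0.342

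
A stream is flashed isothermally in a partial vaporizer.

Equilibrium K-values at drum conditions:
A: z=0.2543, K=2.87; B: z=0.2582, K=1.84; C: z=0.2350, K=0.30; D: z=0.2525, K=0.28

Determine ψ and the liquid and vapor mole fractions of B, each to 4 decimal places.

ψ = 0.3432, x_B = 0.2004, y_B = 0.3688

Rachford–Rice: g(ψ) = Σ zᵢ(Kᵢ−1)/(1+ψ(Kᵢ−1)) = 0.
Check two-phase: ΣzᵢKᵢ = 1.3461 > 1 and Σzᵢ/Kᵢ = 1.9141 > 1, so g(0) = 0.3461 > 0 and g(1) = -0.9141 < 0.
Newton–Raphson from ψ = 0.5:
  ψ = 0.5000: g = -0.13864, g' = -0.9200 → ψ = 0.3493
  ψ = 0.3493: g = -0.00528, g' = -0.8697 → ψ = 0.3432
Converged at ψ = 0.3432.
Compositions from xᵢ = zᵢ/(1+ψ(Kᵢ−1)), yᵢ = Kᵢxᵢ:
  A: x = 0.1549, y = 0.4445
  B: x = 0.2004, y = 0.3688
  C: x = 0.3093, y = 0.0928
  D: x = 0.3354, y = 0.0939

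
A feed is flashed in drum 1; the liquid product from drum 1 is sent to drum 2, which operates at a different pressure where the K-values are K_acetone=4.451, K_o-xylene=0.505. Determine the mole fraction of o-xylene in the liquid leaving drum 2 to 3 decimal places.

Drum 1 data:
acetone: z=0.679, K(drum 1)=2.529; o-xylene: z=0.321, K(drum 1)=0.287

x_o-xylene (drum 2) = 0.875

Drum 1:
Binary case is linear: z₁(K₁−1)(1+ψ₁(K₂−1)) + z₂(K₂−1)(1+ψ₁(K₁−1)) = 0
⇒ ψ₁ = [z₁(K₁−1)+z₂(K₂−1)] / [−(K₁−1)(K₂−1)] = 0.8093/1.0902 = 0.742
Drum-1 compositions:
  acetone: x = 0.318, y = 0.804
  o-xylene: x = 0.682, y = 0.196
Drum-2 feed = drum-1 liquid: z₂ = (0.3180, 0.6820).
Drum 2:
Rachford–Rice: g(ψ₂) = Σ zᵢ(Kᵢ−1)/(1+ψ₂(Kᵢ−1)) = 0.
Check two-phase: ΣzᵢKᵢ = 1.760 > 1 and Σzᵢ/Kᵢ = 1.422 > 1, so g(0) = 0.760 > 0 and g(1) = -0.422 < 0.
Binary case is linear: z₁(K₁−1)(1+ψ₂(K₂−1)) + z₂(K₂−1)(1+ψ₂(K₁−1)) = 0
⇒ ψ₂ = [z₁(K₁−1)+z₂(K₂−1)] / [−(K₁−1)(K₂−1)] = 0.7599/1.7082 = 0.445
  acetone: x = 0.125, y = 0.558
  o-xylene: x = 0.875, y = 0.442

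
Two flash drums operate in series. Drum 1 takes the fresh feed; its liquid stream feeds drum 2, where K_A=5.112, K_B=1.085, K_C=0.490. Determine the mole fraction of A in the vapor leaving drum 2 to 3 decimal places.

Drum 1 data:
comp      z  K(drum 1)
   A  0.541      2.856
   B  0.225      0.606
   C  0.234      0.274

y_A (drum 2) = 0.373

Drum 1:
Newton iteration, ψ₁⁰ = 0.37:
  ψ₁ = 0.370: g = 0.2592, g' = -0.933 → ψ₁ = 0.648
  ψ₁ = 0.648: g = 0.0163, g' = -0.887 → ψ₁ = 0.666
Converged at ψ₁ = 0.666.
Drum-1 compositions:
  A: x = 0.242, y = 0.691
  B: x = 0.305, y = 0.185
  C: x = 0.453, y = 0.124
Drum-2 feed = drum-1 liquid: z₂ = (0.2420, 0.3050, 0.4530).
Drum 2:
Let ψ₂ = V/F and solve Σ zᵢ(Kᵢ−1)/(1+ψ₂(Kᵢ−1)) = 0.
Feasibility: ΣzᵢKᵢ = 1.790, Σzᵢ/Kᵢ = 1.253 — both > 1, two phases present.
Iterate (Newton) starting at ψ₂ = 0.5:
  ψ₂ = 0.500: g = 0.0403, g' = -0.652 → ψ₂ = 0.562
  ψ₂ = 0.562: g = 0.0015, g' = -0.607 → ψ₂ = 0.564
Converged at ψ₂ = 0.564.
  A: x = 0.073, y = 0.373
  B: x = 0.291, y = 0.316
  C: x = 0.636, y = 0.312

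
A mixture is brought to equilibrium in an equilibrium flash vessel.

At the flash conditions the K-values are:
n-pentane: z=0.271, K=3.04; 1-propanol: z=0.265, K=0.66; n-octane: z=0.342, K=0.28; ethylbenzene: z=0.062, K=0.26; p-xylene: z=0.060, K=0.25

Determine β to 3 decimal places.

Newton iteration, β⁰ = 0.46:
  β = 0.460: g = -0.3280, g' = -0.896 → β = 0.094
  β = 0.094: g = 0.0090, g' = -1.109 → β = 0.102
Converged at β = 0.102.

β = 0.102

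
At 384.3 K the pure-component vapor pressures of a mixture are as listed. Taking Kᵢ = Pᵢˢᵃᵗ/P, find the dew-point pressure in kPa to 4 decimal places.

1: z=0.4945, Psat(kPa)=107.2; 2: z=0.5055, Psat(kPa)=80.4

At the dew point ψ → 1, so Σzᵢ/Kᵢ = 1 with Kᵢ = Pᵢˢᵃᵗ/P ⇒ 1/P = Σzᵢ/Pᵢˢᵃᵗ.
1/P = 0.4945/107.2 + 0.5055/80.4 = 0.0109002 ⇒ P = 91.7415 kPa

Pdew = 91.7415 kPa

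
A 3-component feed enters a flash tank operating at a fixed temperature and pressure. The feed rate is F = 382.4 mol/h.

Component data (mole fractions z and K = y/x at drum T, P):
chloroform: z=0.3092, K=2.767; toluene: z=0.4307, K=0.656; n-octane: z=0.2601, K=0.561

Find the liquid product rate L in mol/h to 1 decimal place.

L = 221.4 mol/h

Rachford–Rice: g(V/F) = Σ zᵢ(Kᵢ−1)/(1+V/F(Kᵢ−1)) = 0.
Check two-phase: ΣzᵢKᵢ = 1.2840 > 1 and Σzᵢ/Kᵢ = 1.2319 > 1, so g(0) = 0.2840 > 0 and g(1) = -0.2319 < 0.
Newton iteration, V/F⁰ = 0.43:
  V/F = 0.4300: g = -0.00417, g' = -0.4581 → V/F = 0.4209
Converged at V/F = 0.4209.
Then V = V/F·F = 0.4209·382.4 = 161.0 mol/h and L = F − V = 221.4 mol/h.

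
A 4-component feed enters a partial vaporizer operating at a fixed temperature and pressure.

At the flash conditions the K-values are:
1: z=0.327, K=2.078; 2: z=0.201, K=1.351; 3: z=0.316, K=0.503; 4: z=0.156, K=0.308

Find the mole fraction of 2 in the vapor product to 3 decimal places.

Iterate (Newton) starting at ψ = 0.5:
  ψ = 0.500: g = -0.0850, g' = -0.491 → ψ = 0.327
  ψ = 0.327: g = -0.0031, g' = -0.464 → ψ = 0.320
Converged at ψ = 0.320.
Compositions from xᵢ = zᵢ/(1+ψ(Kᵢ−1)), yᵢ = Kᵢxᵢ:
  1: x = 0.243, y = 0.505
  2: x = 0.181, y = 0.244
  3: x = 0.376, y = 0.189
  4: x = 0.200, y = 0.062

y_2 = 0.244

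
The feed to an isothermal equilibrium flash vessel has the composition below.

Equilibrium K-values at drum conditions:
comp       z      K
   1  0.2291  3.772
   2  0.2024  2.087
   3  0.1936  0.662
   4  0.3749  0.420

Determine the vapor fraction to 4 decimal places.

Material balance + equilibrium reduce to Σ zᵢ(Kᵢ−1)/(1+ψ(Kᵢ−1)) = 0.
Feasibility: ΣzᵢKᵢ = 1.5722, Σzᵢ/Kᵢ = 1.3428 — both > 1, two phases present.
Iterate (Newton) starting at ψ = 0.5:
  ψ = 0.5000: g = 0.02370, g' = -0.6918 → ψ = 0.5343
  ψ = 0.5343: g = 0.00022, g' = -0.6794 → ψ = 0.5346
Converged at ψ = 0.5346.

ψ = 0.5346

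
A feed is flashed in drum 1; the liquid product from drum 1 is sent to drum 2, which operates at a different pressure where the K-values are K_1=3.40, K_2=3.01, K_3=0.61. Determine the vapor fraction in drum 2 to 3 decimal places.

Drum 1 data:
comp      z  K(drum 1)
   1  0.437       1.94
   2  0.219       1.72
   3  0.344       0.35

Drum 1:
Material balance + equilibrium reduce to Σ zᵢ(Kᵢ−1)/(1+ψ₁(Kᵢ−1)) = 0.
g(0) = ΣzᵢKᵢ − 1 = 0.345 and g(1) = 1 − Σzᵢ/Kᵢ = -0.335, so a root lies in (0, 1).
Newton iteration, ψ₁⁰ = 0.5:
  ψ₁ = 0.500: g = 0.0641, g' = -0.559 → ψ₁ = 0.615
  ψ₁ = 0.615: g = -0.0027, g' = -0.613 → ψ₁ = 0.610
Converged at ψ₁ = 0.610.
Drum-1 compositions:
  1: x = 0.278, y = 0.539
  2: x = 0.152, y = 0.262
  3: x = 0.570, y = 0.200
Drum-2 feed = drum-1 liquid: z₂ = (0.2777, 0.1522, 0.5701).
Drum 2:
Newton iteration, ψ₂⁰ = 0.31:
  ψ₂ = 0.310: g = 0.3176, g' = -0.871 → ψ₂ = 0.675
  ψ₂ = 0.675: g = 0.0826, g' = -0.504 → ψ₂ = 0.838
  ψ₂ = 0.838: g = 0.0047, g' = -0.453 → ψ₂ = 0.849
Converged at ψ₂ = 0.849.
  1: x = 0.091, y = 0.311
  2: x = 0.056, y = 0.169
  3: x = 0.852, y = 0.520

V/F (drum 2) = 0.849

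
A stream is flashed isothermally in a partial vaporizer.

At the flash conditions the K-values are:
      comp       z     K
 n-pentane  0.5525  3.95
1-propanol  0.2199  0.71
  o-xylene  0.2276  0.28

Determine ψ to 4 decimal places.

Let ψ = V/F and solve Σ zᵢ(Kᵢ−1)/(1+ψ(Kᵢ−1)) = 0.
Check two-phase: ΣzᵢKᵢ = 2.4022 > 1 and Σzᵢ/Kᵢ = 1.2624 > 1, so g(0) = 1.4022 > 0 and g(1) = -0.2624 < 0.
Newton–Raphson from ψ = 0.36:
  ψ = 0.3600: g = 0.49802, g' = -1.3689 → ψ = 0.7238
  ψ = 0.7238: g = 0.09693, g' = -1.0333 → ψ = 0.8176
  ψ = 0.8176: g = -0.00430, g' = -1.1422 → ψ = 0.8138
Converged at ψ = 0.8138.

ψ = 0.8138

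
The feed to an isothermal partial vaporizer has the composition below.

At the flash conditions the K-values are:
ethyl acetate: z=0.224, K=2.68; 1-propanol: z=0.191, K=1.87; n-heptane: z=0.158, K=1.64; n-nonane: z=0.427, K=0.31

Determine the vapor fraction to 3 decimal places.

Let ψ = V/F and solve Σ zᵢ(Kᵢ−1)/(1+ψ(Kᵢ−1)) = 0.
Feasibility: ΣzᵢKᵢ = 1.349, Σzᵢ/Kᵢ = 1.659 — both > 1, two phases present.
Newton iteration, ψ⁰ = 0.5:
  ψ = 0.500: g = -0.0529, g' = -0.768 → ψ = 0.431
  ψ = 0.431: g = -0.0010, g' = -0.741 → ψ = 0.430
Converged at ψ = 0.430.

ψ = 0.430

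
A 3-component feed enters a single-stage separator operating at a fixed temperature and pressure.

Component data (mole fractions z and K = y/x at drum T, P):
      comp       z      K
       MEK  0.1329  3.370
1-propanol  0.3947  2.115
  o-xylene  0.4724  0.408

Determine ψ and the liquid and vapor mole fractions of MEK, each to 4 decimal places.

Newton–Raphson from ψ = 0.5:
  ψ = 0.5000: g = 0.02947, g' = -0.6927 → ψ = 0.5425
  ψ = 0.5425: g = 0.00002, g' = -0.6927 → ψ = 0.5426
Converged at ψ = 0.5426.
Compositions from xᵢ = zᵢ/(1+ψ(Kᵢ−1)), yᵢ = Kᵢxᵢ:
  MEK: x = 0.0581, y = 0.1959
  1-propanol: x = 0.2459, y = 0.5201
  o-xylene: x = 0.6959, y = 0.2839

ψ = 0.5426, x_MEK = 0.0581, y_MEK = 0.1959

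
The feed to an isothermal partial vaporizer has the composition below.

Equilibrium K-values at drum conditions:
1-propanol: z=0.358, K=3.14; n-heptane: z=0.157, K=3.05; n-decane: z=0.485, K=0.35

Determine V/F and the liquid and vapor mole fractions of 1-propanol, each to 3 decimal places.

V/F = 0.563, x_1-propanol = 0.162, y_1-propanol = 0.510

Material balance + equilibrium reduce to Σ zᵢ(Kᵢ−1)/(1+V/F(Kᵢ−1)) = 0.
Feasibility: ΣzᵢKᵢ = 1.773, Σzᵢ/Kᵢ = 1.551 — both > 1, two phases present.
Newton–Raphson from V/F = 0.36:
  V/F = 0.360: g = 0.2064, g' = -1.091 → V/F = 0.549
  V/F = 0.549: g = 0.0133, g' = -0.988 → V/F = 0.563
Converged at V/F = 0.563.
Compositions from xᵢ = zᵢ/(1+V/F(Kᵢ−1)), yᵢ = Kᵢxᵢ:
  1-propanol: x = 0.162, y = 0.510
  n-heptane: x = 0.073, y = 0.222
  n-decane: x = 0.765, y = 0.268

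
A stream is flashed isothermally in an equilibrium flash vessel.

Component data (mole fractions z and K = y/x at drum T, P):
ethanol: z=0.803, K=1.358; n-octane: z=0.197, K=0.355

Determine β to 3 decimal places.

Let β = V/F and solve Σ zᵢ(Kᵢ−1)/(1+β(Kᵢ−1)) = 0.
Feasibility: ΣzᵢKᵢ = 1.160, Σzᵢ/Kᵢ = 1.146 — both > 1, two phases present.
Binary case is linear: z₁(K₁−1)(1+β(K₂−1)) + z₂(K₂−1)(1+β(K₁−1)) = 0
⇒ β = [z₁(K₁−1)+z₂(K₂−1)] / [−(K₁−1)(K₂−1)] = 0.1604/0.2309 = 0.695

β = 0.695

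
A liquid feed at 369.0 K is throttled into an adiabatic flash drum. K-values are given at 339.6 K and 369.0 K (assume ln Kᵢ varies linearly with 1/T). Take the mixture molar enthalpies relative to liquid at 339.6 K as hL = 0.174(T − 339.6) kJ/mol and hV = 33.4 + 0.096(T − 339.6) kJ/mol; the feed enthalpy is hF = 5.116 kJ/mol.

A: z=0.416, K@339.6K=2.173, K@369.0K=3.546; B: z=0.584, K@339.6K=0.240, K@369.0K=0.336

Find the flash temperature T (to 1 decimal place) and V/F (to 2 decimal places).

Adiabatic flash: solve Rachford–Rice at each trial T, then check hF = ψ·hV(T) + (1−ψ)·hL(T).
  T = 339.6 K: K = (2.173, 0.240), RR gives ψ = 0.049, H_out = 1.653 kJ/mol
  T = 369.0 K: K = (3.546, 0.336), RR gives ψ = 0.397, H_out = 17.469 kJ/mol
  T = 354.3 K: K = (2.804, 0.286), RR gives ψ = 0.259, H_out = 10.909 kJ/mol
  T = 347.0 K: K = (2.477, 0.263), RR gives ψ = 0.169, H_out = 6.830 kJ/mol
  T = 343.3 K: K = (2.322, 0.251), RR gives ψ = 0.114, H_out = 4.409 kJ/mol
  T = 345.1 K: K = (2.397, 0.257), RR gives ψ = 0.142, H_out = 5.623 kJ/mol
Linear interpolation between T = 343.3 (H_out = 4.409) and T = 345.1 (H_out = 5.623) on hF = 5.116 gives T ≈ 344.3 K, at which ψ = 0.13.

T = 344.3 K, V/F = 0.13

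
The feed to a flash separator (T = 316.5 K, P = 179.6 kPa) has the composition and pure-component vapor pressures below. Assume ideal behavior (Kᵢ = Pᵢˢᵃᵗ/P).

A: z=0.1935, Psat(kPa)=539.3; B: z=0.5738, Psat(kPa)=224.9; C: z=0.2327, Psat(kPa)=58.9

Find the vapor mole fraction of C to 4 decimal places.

Raoult's law: Kᵢ = Pᵢˢᵃᵗ/P = Pᵢˢᵃᵗ/179.6.
  K_A = 539.3/179.6 = 3.002784, K_B = 224.9/179.6 = 1.252227, K_C = 58.9/179.6 = 0.327951
Material balance + equilibrium reduce to Σ zᵢ(Kᵢ−1)/(1+V/F(Kᵢ−1)) = 0.
g(0) = ΣzᵢKᵢ − 1 = 0.3759 and g(1) = 1 − Σzᵢ/Kᵢ = -0.2322, so a root lies in (0, 1).
Newton iteration, V/F⁰ = 0.5:
  V/F = 0.5000: g = 0.08662, g' = -0.4609 → V/F = 0.6879
  V/F = 0.6879: g = -0.00454, g' = -0.5273 → V/F = 0.6793
Converged at V/F = 0.6793.
Compositions from xᵢ = zᵢ/(1+V/F(Kᵢ−1)), yᵢ = Kᵢxᵢ:
  A: x = 0.0820, y = 0.2462
  B: x = 0.4899, y = 0.6134
  C: x = 0.4282, y = 0.1404

y_C = 0.1404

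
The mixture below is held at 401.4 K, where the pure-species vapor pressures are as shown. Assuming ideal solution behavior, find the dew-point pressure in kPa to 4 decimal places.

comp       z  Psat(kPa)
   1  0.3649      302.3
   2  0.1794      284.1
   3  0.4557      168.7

At the dew point ψ → 1, so Σzᵢ/Kᵢ = 1 with Kᵢ = Pᵢˢᵃᵗ/P ⇒ 1/P = Σzᵢ/Pᵢˢᵃᵗ.
1/P = 0.3649/302.3 + 0.1794/284.1 + 0.4557/168.7 = 0.0045398 ⇒ P = 220.2744 kPa

Pdew = 220.2744 kPa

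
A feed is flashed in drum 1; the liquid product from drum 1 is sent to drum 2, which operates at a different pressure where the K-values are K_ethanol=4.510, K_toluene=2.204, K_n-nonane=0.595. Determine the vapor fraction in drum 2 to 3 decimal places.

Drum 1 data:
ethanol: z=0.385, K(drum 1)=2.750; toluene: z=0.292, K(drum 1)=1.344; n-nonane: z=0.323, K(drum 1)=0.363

Drum 1:
Material balance + equilibrium reduce to Σ zᵢ(Kᵢ−1)/(1+ψ₁(Kᵢ−1)) = 0.
g(0) = ΣzᵢKᵢ − 1 = 0.568 and g(1) = 1 − Σzᵢ/Kᵢ = -0.247, so a root lies in (0, 1).
Iterate (Newton) starting at ψ₁ = 0.5:
  ψ₁ = 0.500: g = 0.1431, g' = -0.643 → ψ₁ = 0.723
  ψ₁ = 0.723: g = -0.0033, g' = -0.702 → ψ₁ = 0.718
Converged at ψ₁ = 0.718.
Drum-1 compositions:
  ethanol: x = 0.171, y = 0.469
  toluene: x = 0.234, y = 0.315
  n-nonane: x = 0.595, y = 0.216
Drum-2 feed = drum-1 liquid: z₂ = (0.1706, 0.2342, 0.5952).
Drum 2:
Let ψ₂ = V/F and solve Σ zᵢ(Kᵢ−1)/(1+ψ₂(Kᵢ−1)) = 0.
g(0) = ΣzᵢKᵢ − 1 = 0.640 and g(1) = 1 − Σzᵢ/Kᵢ = -0.144, so a root lies in (0, 1).
Iterate (Newton) starting at ψ₂ = 0.5:
  ψ₂ = 0.500: g = 0.0911, g' = -0.563 → ψ₂ = 0.662
  ψ₂ = 0.662: g = 0.0078, g' = -0.478 → ψ₂ = 0.678
Converged at ψ₂ = 0.678.
  ethanol: x = 0.050, y = 0.228
  toluene: x = 0.129, y = 0.284
  n-nonane: x = 0.821, y = 0.488

V/F (drum 2) = 0.678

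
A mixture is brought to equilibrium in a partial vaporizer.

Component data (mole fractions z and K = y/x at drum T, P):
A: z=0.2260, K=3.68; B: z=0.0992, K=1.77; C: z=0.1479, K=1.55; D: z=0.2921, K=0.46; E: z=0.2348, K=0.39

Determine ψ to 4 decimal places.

ψ = 0.4369

Material balance + equilibrium reduce to Σ zᵢ(Kᵢ−1)/(1+ψ(Kᵢ−1)) = 0.
Check two-phase: ΣzᵢKᵢ = 1.4624 > 1 and Σzᵢ/Kᵢ = 1.4499 > 1, so g(0) = 0.4624 > 0 and g(1) = -0.4499 < 0.
Newton iteration, ψ⁰ = 0.42:
  ψ = 0.4200: g = 0.01218, g' = -0.7228 → ψ = 0.4369
Converged at ψ = 0.4369.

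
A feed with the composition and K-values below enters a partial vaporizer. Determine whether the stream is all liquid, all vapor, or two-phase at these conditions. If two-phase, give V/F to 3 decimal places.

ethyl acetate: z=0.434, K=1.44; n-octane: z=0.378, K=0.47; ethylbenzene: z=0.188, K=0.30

all liquid

ΣzᵢKᵢ = 0.859; Σzᵢ/Kᵢ = 1.732.
Since ΣzᵢKᵢ < 1 the mixture is below its bubble point — single liquid phase.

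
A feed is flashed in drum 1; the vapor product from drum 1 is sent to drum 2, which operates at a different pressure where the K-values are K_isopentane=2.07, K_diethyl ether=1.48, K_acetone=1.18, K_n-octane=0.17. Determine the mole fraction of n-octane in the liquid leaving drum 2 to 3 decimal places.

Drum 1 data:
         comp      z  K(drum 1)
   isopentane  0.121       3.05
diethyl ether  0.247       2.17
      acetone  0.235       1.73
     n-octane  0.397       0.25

x_n-octane (drum 2) = 0.354

Drum 1:
Material balance + equilibrium reduce to Σ zᵢ(Kᵢ−1)/(1+ψ₁(Kᵢ−1)) = 0.
Feasibility: ΣzᵢKᵢ = 1.411, Σzᵢ/Kᵢ = 1.877 — both > 1, two phases present.
Newton iteration, ψ₁⁰ = 0.37:
  ψ₁ = 0.370: g = 0.0657, g' = -0.835 → ψ₁ = 0.449
  ψ₁ = 0.449: g = -0.0009, g' = -0.862 → ψ₁ = 0.448
Converged at ψ₁ = 0.448.
Drum-1 compositions:
  isopentane: x = 0.063, y = 0.192
  diethyl ether: x = 0.162, y = 0.352
  acetone: x = 0.177, y = 0.306
  n-octane: x = 0.598, y = 0.149
Drum-2 feed = drum-1 vapor: z₂ = (0.1924, 0.3517, 0.3064, 0.1494).
Drum 2:
Material balance + equilibrium reduce to Σ zᵢ(Kᵢ−1)/(1+ψ₂(Kᵢ−1)) = 0.
g(0) = ΣzᵢKᵢ − 1 = 0.306 and g(1) = 1 − Σzᵢ/Kᵢ = -0.469, so a root lies in (0, 1).
Newton–Raphson from ψ₂ = 0.58:
  ψ₂ = 0.580: g = 0.0699, g' = -0.524 → ψ₂ = 0.713
  ψ₂ = 0.713: g = -0.0126, g' = -0.742 → ψ₂ = 0.696
Converged at ψ₂ = 0.696.
  isopentane: x = 0.110, y = 0.228
  diethyl ether: x = 0.264, y = 0.390
  acetone: x = 0.272, y = 0.321
  n-octane: x = 0.354, y = 0.060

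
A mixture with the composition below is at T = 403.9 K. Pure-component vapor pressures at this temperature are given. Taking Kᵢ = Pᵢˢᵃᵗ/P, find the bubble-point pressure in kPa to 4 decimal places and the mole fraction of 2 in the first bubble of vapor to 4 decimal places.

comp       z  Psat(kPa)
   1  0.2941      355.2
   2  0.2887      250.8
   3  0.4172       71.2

Pbub = 206.5749 kPa, y_2 = 0.3505

At the bubble point ψ → 0, so ΣzᵢKᵢ = 1 with Kᵢ = Pᵢˢᵃᵗ/P ⇒ P = ΣzᵢPᵢˢᵃᵗ.
P = 0.2941·355.2 + 0.2887·250.8 + 0.4172·71.2 = 206.5749 kPa
yᵢ = zᵢPᵢˢᵃᵗ/P ⇒ y_2 = 0.2887·250.8/206.5749 = 0.3505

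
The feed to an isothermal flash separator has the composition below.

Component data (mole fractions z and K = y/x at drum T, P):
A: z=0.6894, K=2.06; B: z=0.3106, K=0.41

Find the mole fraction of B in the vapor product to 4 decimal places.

y_B = 0.2634

Material balance + equilibrium reduce to Σ zᵢ(Kᵢ−1)/(1+ψ(Kᵢ−1)) = 0.
Feasibility: ΣzᵢKᵢ = 1.5475, Σzᵢ/Kᵢ = 1.0922 — both > 1, two phases present.
Binary case is linear: z₁(K₁−1)(1+ψ(K₂−1)) + z₂(K₂−1)(1+ψ(K₁−1)) = 0
⇒ ψ = [z₁(K₁−1)+z₂(K₂−1)] / [−(K₁−1)(K₂−1)] = 0.54751/0.62540 = 0.8755
Compositions from xᵢ = zᵢ/(1+ψ(Kᵢ−1)), yᵢ = Kᵢxᵢ:
  A: x = 0.3576, y = 0.7366
  B: x = 0.6424, y = 0.2634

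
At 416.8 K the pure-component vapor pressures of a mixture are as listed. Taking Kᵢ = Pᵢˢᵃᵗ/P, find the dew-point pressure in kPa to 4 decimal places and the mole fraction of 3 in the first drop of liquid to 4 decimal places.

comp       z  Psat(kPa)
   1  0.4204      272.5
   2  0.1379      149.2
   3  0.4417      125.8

At the dew point ψ → 1, so Σzᵢ/Kᵢ = 1 with Kᵢ = Pᵢˢᵃᵗ/P ⇒ 1/P = Σzᵢ/Pᵢˢᵃᵗ.
1/P = 0.4204/272.5 + 0.1379/149.2 + 0.4417/125.8 = 0.0059781 ⇒ P = 167.2760 kPa
xᵢ = zᵢP/Pᵢˢᵃᵗ ⇒ x_3 = 0.4417·167.2760/125.8 = 0.5873

Pdew = 167.2760 kPa, x_3 = 0.5873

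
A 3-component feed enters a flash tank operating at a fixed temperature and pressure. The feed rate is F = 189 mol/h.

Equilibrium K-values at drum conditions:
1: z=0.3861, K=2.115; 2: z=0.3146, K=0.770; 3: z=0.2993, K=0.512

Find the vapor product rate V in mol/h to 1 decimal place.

Let ψ = V/F and solve Σ zᵢ(Kᵢ−1)/(1+ψ(Kᵢ−1)) = 0.
Feasibility: ΣzᵢKᵢ = 1.2121, Σzᵢ/Kᵢ = 1.1757 — both > 1, two phases present.
Newton iteration, ψ⁰ = 0.5:
  ψ = 0.5000: g = 0.00145, g' = -0.3438 → ψ = 0.5042
Converged at ψ = 0.5042.
Then V = ψ·F = 0.5042·189 = 95.3 mol/h and L = F − V = 93.7 mol/h.

V = 95.3 mol/h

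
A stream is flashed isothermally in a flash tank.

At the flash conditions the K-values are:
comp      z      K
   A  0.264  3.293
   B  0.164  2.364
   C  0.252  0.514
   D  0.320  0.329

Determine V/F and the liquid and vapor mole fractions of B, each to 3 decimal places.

Material balance + equilibrium reduce to Σ zᵢ(Kᵢ−1)/(1+V/F(Kᵢ−1)) = 0.
g(0) = ΣzᵢKᵢ − 1 = 0.492 and g(1) = 1 − Σzᵢ/Kᵢ = -0.612, so a root lies in (0, 1).
Newton–Raphson from V/F = 0.5:
  V/F = 0.500: g = -0.0699, g' = -0.839 → V/F = 0.417
Converged at V/F = 0.417.
Compositions from xᵢ = zᵢ/(1+V/F(Kᵢ−1)), yᵢ = Kᵢxᵢ:
  A: x = 0.135, y = 0.444
  B: x = 0.105, y = 0.247
  C: x = 0.316, y = 0.162
  D: x = 0.444, y = 0.146

V/F = 0.417, x_B = 0.105, y_B = 0.247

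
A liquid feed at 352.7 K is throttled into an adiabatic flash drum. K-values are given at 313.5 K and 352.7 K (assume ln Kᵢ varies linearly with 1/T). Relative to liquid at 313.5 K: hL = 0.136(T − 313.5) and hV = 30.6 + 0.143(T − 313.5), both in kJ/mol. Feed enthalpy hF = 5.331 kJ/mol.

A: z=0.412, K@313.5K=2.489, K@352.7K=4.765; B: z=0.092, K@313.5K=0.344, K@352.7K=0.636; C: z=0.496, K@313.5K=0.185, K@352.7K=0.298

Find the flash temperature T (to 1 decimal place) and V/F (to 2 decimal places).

T = 316.2 K, V/F = 0.16

Adiabatic flash: solve Rachford–Rice at each trial T, then check hF = ψ·hV(T) + (1−ψ)·hL(T).
  T = 313.5 K: K = (2.489, 0.344, 0.185), RR gives ψ = 0.126, H_out = 3.863 kJ/mol
  T = 352.7 K: K = (4.765, 0.636, 0.298), RR gives ψ = 0.470, H_out = 19.843 kJ/mol
  T = 333.1 K: K = (3.510, 0.476, 0.238), RR gives ψ = 0.332, H_out = 12.869 kJ/mol
  T = 323.3 K: K = (2.971, 0.407, 0.211), RR gives ψ = 0.244, H_out = 8.809 kJ/mol
  T = 318.4 K: K = (2.723, 0.375, 0.198), RR gives ψ = 0.190, H_out = 6.486 kJ/mol
  T = 315.9 K: K = (2.602, 0.359, 0.191), RR gives ψ = 0.159, H_out = 5.192 kJ/mol
  T = 317.1 K: K = (2.660, 0.366, 0.194), RR gives ψ = 0.174, H_out = 5.824 kJ/mol
Linear interpolation between T = 315.9 (H_out = 5.192) and T = 317.1 (H_out = 5.824) on hF = 5.331 gives T ≈ 316.2 K, at which ψ = 0.16.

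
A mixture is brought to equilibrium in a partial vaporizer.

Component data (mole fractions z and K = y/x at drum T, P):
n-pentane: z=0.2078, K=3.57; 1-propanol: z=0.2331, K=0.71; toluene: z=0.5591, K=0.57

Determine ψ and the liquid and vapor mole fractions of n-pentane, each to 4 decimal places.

Newton iteration, ψ⁰ = 0.5:
  ψ = 0.5000: g = -0.15160, g' = -0.4574 → ψ = 0.1686
  ψ = 0.1686: g = 0.04233, g' = -0.8100 → ψ = 0.2208
  ψ = 0.2208: g = 0.00282, g' = -0.7071 → ψ = 0.2248
  ψ = 0.2248: g = 0.00001, g' = -0.7004 → ψ = 0.2249
Converged at ψ = 0.2249.
Compositions from xᵢ = zᵢ/(1+ψ(Kᵢ−1)), yᵢ = Kᵢxᵢ:
  n-pentane: x = 0.1317, y = 0.4702
  1-propanol: x = 0.2494, y = 0.1770
  toluene: x = 0.6189, y = 0.3528

ψ = 0.2249, x_n-pentane = 0.1317, y_n-pentane = 0.4702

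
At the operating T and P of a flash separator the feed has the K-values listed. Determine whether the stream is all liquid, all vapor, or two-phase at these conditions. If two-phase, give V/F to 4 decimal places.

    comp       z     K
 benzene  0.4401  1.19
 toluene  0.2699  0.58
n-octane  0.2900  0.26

ΣzᵢKᵢ = 0.7557; Σzᵢ/Kᵢ = 1.9506.
Since ΣzᵢKᵢ < 1 the mixture is below its bubble point — single liquid phase.

all liquid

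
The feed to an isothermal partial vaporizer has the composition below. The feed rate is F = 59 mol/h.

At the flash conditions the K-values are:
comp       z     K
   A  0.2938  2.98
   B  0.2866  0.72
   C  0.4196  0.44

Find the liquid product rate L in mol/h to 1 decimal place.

L = 41.7 mol/h

Newton iteration, β⁰ = 0.5:
  β = 0.5000: g = -0.12734, g' = -0.5751 → β = 0.2786
  β = 0.2786: g = 0.00949, g' = -0.6896 → β = 0.2923
  β = 0.2923: g = 0.00009, g' = -0.6769 → β = 0.2925
Converged at β = 0.2925.
Then V = β·F = 0.2925·59 = 17.3 mol/h and L = F − V = 41.7 mol/h.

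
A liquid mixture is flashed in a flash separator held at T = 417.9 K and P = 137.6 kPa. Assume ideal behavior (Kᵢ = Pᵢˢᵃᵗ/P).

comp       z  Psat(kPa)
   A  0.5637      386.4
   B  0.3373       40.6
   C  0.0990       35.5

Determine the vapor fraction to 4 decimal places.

ψ = 0.5487

Raoult's law: Kᵢ = Pᵢˢᵃᵗ/P = Pᵢˢᵃᵗ/137.6.
  K_A = 386.4/137.6 = 2.808140, K_B = 40.6/137.6 = 0.295058, K_C = 35.5/137.6 = 0.257994
Newton–Raphson from ψ = 0.65:
  ψ = 0.6500: g = -0.11221, g' = -1.1639 → ψ = 0.5536
  ψ = 0.5536: g = -0.00525, g' = -1.0681 → ψ = 0.5487
Converged at ψ = 0.5487.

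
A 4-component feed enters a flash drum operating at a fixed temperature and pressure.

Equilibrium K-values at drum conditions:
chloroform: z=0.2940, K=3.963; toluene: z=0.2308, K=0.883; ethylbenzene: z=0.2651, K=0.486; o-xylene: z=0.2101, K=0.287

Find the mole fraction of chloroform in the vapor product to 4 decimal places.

y_chloroform = 0.5423

Rachford–Rice: g(ψ) = Σ zᵢ(Kᵢ−1)/(1+ψ(Kᵢ−1)) = 0.
Feasibility: ΣzᵢKᵢ = 1.5581, Σzᵢ/Kᵢ = 1.6131 — both > 1, two phases present.
Newton iteration, ψ⁰ = 0.5:
  ψ = 0.5000: g = -0.09382, g' = -0.8075 → ψ = 0.3838
  ψ = 0.3838: g = 0.00332, g' = -0.8797 → ψ = 0.3876
Converged at ψ = 0.3876.
Compositions from xᵢ = zᵢ/(1+ψ(Kᵢ−1)), yᵢ = Kᵢxᵢ:
  chloroform: x = 0.1368, y = 0.5423
  toluene: x = 0.2418, y = 0.2135
  ethylbenzene: x = 0.3311, y = 0.1609
  o-xylene: x = 0.2903, y = 0.0833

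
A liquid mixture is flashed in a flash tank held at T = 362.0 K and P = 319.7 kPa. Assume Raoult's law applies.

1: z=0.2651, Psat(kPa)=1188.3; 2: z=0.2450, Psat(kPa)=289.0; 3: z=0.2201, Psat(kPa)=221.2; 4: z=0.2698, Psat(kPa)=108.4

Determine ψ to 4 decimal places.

Raoult's law: Kᵢ = Pᵢˢᵃᵗ/P = Pᵢˢᵃᵗ/319.7.
  K_1 = 1188.3/319.7 = 3.716922, K_2 = 289.0/319.7 = 0.903972, K_3 = 221.2/319.7 = 0.691899, K_4 = 108.4/319.7 = 0.339068
Material balance + equilibrium reduce to Σ zᵢ(Kᵢ−1)/(1+ψ(Kᵢ−1)) = 0.
Feasibility: ΣzᵢKᵢ = 1.4506, Σzᵢ/Kᵢ = 1.4562 — both > 1, two phases present.
Iterate (Newton) starting at ψ = 0.43:
  ψ = 0.4300: g = -0.01965, g' = -0.6765 → ψ = 0.4010
  ψ = 0.4010: g = 0.00027, g' = -0.6961 → ψ = 0.4013
Converged at ψ = 0.4013.

ψ = 0.4013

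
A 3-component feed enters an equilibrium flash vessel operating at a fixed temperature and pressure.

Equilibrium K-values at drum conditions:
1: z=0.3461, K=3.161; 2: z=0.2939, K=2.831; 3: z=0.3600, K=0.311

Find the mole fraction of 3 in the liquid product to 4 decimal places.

Rachford–Rice: g(V/F) = Σ zᵢ(Kᵢ−1)/(1+V/F(Kᵢ−1)) = 0.
Feasibility: ΣzᵢKᵢ = 2.0380, Σzᵢ/Kᵢ = 1.3709 — both > 1, two phases present.
Newton iteration, V/F⁰ = 0.5:
  V/F = 0.5000: g = 0.26203, g' = -1.0397 → V/F = 0.7520
  V/F = 0.7520: g = -0.00346, g' = -1.1450 → V/F = 0.7490
Converged at V/F = 0.7490.
Compositions from xᵢ = zᵢ/(1+V/F(Kᵢ−1)), yᵢ = Kᵢxᵢ:
  1: x = 0.1322, y = 0.4178
  2: x = 0.1239, y = 0.3509
  3: x = 0.7439, y = 0.2314

x_3 = 0.7439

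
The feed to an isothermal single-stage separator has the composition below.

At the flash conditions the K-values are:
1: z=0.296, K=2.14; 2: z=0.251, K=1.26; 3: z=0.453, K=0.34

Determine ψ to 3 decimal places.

ψ = 0.186

Material balance + equilibrium reduce to Σ zᵢ(Kᵢ−1)/(1+ψ(Kᵢ−1)) = 0.
Check two-phase: ΣzᵢKᵢ = 1.104 > 1 and Σzᵢ/Kᵢ = 1.670 > 1, so g(0) = 0.104 > 0 and g(1) = -0.670 < 0.
Iterate (Newton) starting at ψ = 0.67:
  ψ = 0.670: g = -0.2891, g' = -0.770 → ψ = 0.295
  ψ = 0.295: g = -0.0579, g' = -0.534 → ψ = 0.186
Converged at ψ = 0.186.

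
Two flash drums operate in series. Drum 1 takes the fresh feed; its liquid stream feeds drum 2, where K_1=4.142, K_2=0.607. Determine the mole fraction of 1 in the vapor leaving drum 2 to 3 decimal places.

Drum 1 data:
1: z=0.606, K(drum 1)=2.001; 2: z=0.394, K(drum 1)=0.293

Drum 1:
Let ψ₁ = V/F and solve Σ zᵢ(Kᵢ−1)/(1+ψ₁(Kᵢ−1)) = 0.
Feasibility: ΣzᵢKᵢ = 1.328, Σzᵢ/Kᵢ = 1.648 — both > 1, two phases present.
Binary case is linear: z₁(K₁−1)(1+ψ₁(K₂−1)) + z₂(K₂−1)(1+ψ₁(K₁−1)) = 0
⇒ ψ₁ = [z₁(K₁−1)+z₂(K₂−1)] / [−(K₁−1)(K₂−1)] = 0.3280/0.7077 = 0.464
Drum-1 compositions:
  1: x = 0.414, y = 0.828
  2: x = 0.586, y = 0.172
Drum-2 feed = drum-1 liquid: z₂ = (0.4139, 0.5861).
Drum 2:
Let ψ₂ = V/F and solve Σ zᵢ(Kᵢ−1)/(1+ψ₂(Kᵢ−1)) = 0.
Check two-phase: ΣzᵢKᵢ = 2.070 > 1 and Σzᵢ/Kᵢ = 1.065 > 1, so g(0) = 1.070 > 0 and g(1) = -0.065 < 0.
Binary case is linear: z₁(K₁−1)(1+ψ₂(K₂−1)) + z₂(K₂−1)(1+ψ₂(K₁−1)) = 0
⇒ ψ₂ = [z₁(K₁−1)+z₂(K₂−1)] / [−(K₁−1)(K₂−1)] = 1.0703/1.2348 = 0.867
  1: x = 0.111, y = 0.460
  2: x = 0.889, y = 0.540

y_1 (drum 2) = 0.460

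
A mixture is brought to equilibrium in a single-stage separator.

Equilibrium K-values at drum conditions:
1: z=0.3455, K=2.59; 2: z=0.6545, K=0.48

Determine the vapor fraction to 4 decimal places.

ψ = 0.2528

Iterate (Newton) starting at ψ = 0.5:
  ψ = 0.5000: g = -0.15388, g' = -0.5943 → ψ = 0.2411
  ψ = 0.2411: g = 0.00801, g' = -0.6878 → ψ = 0.2527
  ψ = 0.2527: g = 0.00005, g' = -0.6791 → ψ = 0.2528
Converged at ψ = 0.2528.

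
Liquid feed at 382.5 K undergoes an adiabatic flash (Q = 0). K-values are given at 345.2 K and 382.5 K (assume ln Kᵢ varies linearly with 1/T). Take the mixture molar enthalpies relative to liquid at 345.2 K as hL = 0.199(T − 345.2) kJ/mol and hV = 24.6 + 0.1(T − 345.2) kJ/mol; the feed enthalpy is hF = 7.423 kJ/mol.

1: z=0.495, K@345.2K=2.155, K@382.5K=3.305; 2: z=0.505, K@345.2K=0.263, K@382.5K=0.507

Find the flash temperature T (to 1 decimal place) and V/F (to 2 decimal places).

Adiabatic flash: solve Rachford–Rice at each trial T, then check hF = ψ·hV(T) + (1−ψ)·hL(T).
  T = 345.2 K: K = (2.155, 0.263), RR gives ψ = 0.234, H_out = 5.767 kJ/mol
  T = 382.5 K: K = (3.305, 0.507), RR gives ψ = 0.785, H_out = 23.834 kJ/mol
  T = 363.9 K: K = (2.700, 0.372), RR gives ψ = 0.491, H_out = 14.884 kJ/mol
  T = 354.5 K: K = (2.418, 0.314), RR gives ψ = 0.365, H_out = 10.497 kJ/mol
  T = 349.9 K: K = (2.286, 0.288), RR gives ψ = 0.302, H_out = 8.232 kJ/mol
  T = 347.5 K: K = (2.218, 0.275), RR gives ψ = 0.268, H_out = 6.996 kJ/mol
Linear interpolation between T = 347.5 (H_out = 6.996) and T = 349.9 (H_out = 8.232) on hF = 7.423 gives T ≈ 348.3 K, at which ψ = 0.28.

T = 348.3 K, V/F = 0.28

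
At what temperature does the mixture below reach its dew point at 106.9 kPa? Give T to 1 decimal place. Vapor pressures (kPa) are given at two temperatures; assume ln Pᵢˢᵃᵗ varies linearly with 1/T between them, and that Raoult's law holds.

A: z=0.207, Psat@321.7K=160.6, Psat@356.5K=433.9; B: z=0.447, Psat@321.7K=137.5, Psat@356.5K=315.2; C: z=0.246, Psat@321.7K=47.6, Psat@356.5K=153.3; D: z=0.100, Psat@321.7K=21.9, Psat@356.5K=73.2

Dew-point temperature: Σzᵢ·P/Pᵢˢᵃᵗ(T) = 1. Interpolate ln Pᵢˢᵃᵗ = aᵢ + bᵢ/T.
  T = 321.7 K: ΣzᵢP/Pᵢˢᵃᵗ = 1.5259
  T = 356.5 K: ΣzᵢP/Pᵢˢᵃᵗ = 0.5202
  T = 339.1 K: ΣzᵢP/Pᵢˢᵃᵗ = 0.8640
  T = 330.4 K: ΣzᵢP/Pᵢˢᵃᵗ = 1.1387
  T = 334.8 K: ΣzᵢP/Pᵢˢᵃᵗ = 0.9884
  T = 332.6 K: ΣzᵢP/Pᵢˢᵃᵗ = 1.0603
Interpolating between 332.6 K and 334.8 K gives T ≈ 334.4 K.

T = 334.4 K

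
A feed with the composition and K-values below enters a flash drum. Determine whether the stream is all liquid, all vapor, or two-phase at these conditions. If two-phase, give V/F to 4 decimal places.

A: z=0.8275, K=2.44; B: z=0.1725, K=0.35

all vapor

ΣzᵢKᵢ = 2.0795; Σzᵢ/Kᵢ = 0.8320.
Since Σzᵢ/Kᵢ < 1 the mixture is above its dew point — single vapor phase.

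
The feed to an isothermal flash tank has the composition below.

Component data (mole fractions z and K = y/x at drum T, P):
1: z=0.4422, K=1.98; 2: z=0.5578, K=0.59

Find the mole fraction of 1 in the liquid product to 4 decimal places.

x_1 = 0.2950

Iterate (Newton) starting at ψ = 0.5:
  ψ = 0.5000: g = 0.00317, g' = -0.3397 → ψ = 0.5093
  ψ = 0.5093: g = 0.00000, g' = -0.3388 → ψ = 0.5094
Converged at ψ = 0.5094.
Compositions from xᵢ = zᵢ/(1+ψ(Kᵢ−1)), yᵢ = Kᵢxᵢ:
  1: x = 0.2950, y = 0.5840
  2: x = 0.7050, y = 0.4160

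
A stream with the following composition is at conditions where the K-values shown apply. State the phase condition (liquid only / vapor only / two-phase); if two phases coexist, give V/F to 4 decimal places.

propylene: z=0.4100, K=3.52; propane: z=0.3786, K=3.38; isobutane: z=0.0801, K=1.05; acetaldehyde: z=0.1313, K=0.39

vapor only

ΣzᵢKᵢ = 2.8582; Σzᵢ/Kᵢ = 0.6414.
Since Σzᵢ/Kᵢ < 1 the mixture is above its dew point — single vapor phase.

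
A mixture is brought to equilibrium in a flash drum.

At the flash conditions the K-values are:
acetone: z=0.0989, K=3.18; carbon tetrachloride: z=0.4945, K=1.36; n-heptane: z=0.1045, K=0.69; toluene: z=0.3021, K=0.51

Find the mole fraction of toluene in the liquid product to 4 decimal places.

x_toluene = 0.4183

Material balance + equilibrium reduce to Σ zᵢ(Kᵢ−1)/(1+ψ(Kᵢ−1)) = 0.
Feasibility: ΣzᵢKᵢ = 1.2132, Σzᵢ/Kᵢ = 1.1385 — both > 1, two phases present.
Newton–Raphson from ψ = 0.5:
  ψ = 0.5000: g = 0.01962, g' = -0.2949 → ψ = 0.5665
  ψ = 0.5665: g = 0.00012, g' = -0.2921 → ψ = 0.5669
Converged at ψ = 0.5669.
Compositions from xᵢ = zᵢ/(1+ψ(Kᵢ−1)), yᵢ = Kᵢxᵢ:
  acetone: x = 0.0442, y = 0.1407
  carbon tetrachloride: x = 0.4107, y = 0.5585
  n-heptane: x = 0.1268, y = 0.0875
  toluene: x = 0.4183, y = 0.2133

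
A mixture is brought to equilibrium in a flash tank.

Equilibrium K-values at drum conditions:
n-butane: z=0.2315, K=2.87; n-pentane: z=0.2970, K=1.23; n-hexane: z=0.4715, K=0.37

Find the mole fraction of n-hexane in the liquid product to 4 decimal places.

Rachford–Rice: g(ψ) = Σ zᵢ(Kᵢ−1)/(1+ψ(Kᵢ−1)) = 0.
Check two-phase: ΣzᵢKᵢ = 1.2042 > 1 and Σzᵢ/Kᵢ = 1.5964 > 1, so g(0) = 0.2042 > 0 and g(1) = -0.5964 < 0.
Newton–Raphson from ψ = 0.5:
  ψ = 0.5000: g = -0.14865, g' = -0.6277 → ψ = 0.2632
  ψ = 0.2632: g = -0.00154, g' = -0.6465 → ψ = 0.2608
Converged at ψ = 0.2608.
Compositions from xᵢ = zᵢ/(1+ψ(Kᵢ−1)), yᵢ = Kᵢxᵢ:
  n-butane: x = 0.1556, y = 0.4466
  n-pentane: x = 0.2802, y = 0.3446
  n-hexane: x = 0.5642, y = 0.2088

x_n-hexane = 0.5642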